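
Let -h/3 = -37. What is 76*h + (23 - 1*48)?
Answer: 8411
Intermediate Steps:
h = 111 (h = -3*(-37) = 111)
76*h + (23 - 1*48) = 76*111 + (23 - 1*48) = 8436 + (23 - 48) = 8436 - 25 = 8411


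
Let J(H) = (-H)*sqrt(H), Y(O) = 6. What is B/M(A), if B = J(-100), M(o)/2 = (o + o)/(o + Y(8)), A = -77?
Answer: 17750*I/77 ≈ 230.52*I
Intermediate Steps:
M(o) = 4*o/(6 + o) (M(o) = 2*((o + o)/(o + 6)) = 2*((2*o)/(6 + o)) = 2*(2*o/(6 + o)) = 4*o/(6 + o))
J(H) = -H**(3/2)
B = 1000*I (B = -(-100)**(3/2) = -(-1000)*I = 1000*I ≈ 1000.0*I)
B/M(A) = (1000*I)/((4*(-77)/(6 - 77))) = (1000*I)/((4*(-77)/(-71))) = (1000*I)/((4*(-77)*(-1/71))) = (1000*I)/(308/71) = (1000*I)*(71/308) = 17750*I/77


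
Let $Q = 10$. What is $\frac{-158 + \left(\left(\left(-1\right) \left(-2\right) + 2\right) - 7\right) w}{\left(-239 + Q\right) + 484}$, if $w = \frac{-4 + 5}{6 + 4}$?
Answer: $- \frac{1583}{2550} \approx -0.62078$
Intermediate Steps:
$w = \frac{1}{10}$ ($w = 1 \cdot \frac{1}{10} = \frac{1}{10} \approx 0.1$)
$\frac{-158 + \left(\left(\left(-1\right) \left(-2\right) + 2\right) - 7\right) w}{\left(-239 + Q\right) + 484} = \frac{-158 + \left(\left(\left(-1\right) \left(-2\right) + 2\right) - 7\right) \frac{1}{10}}{\left(-239 + 10\right) + 484} = \frac{-158 + \left(\left(2 + 2\right) - 7\right) \frac{1}{10}}{-229 + 484} = \frac{-158 + \left(4 - 7\right) \frac{1}{10}}{255} = \left(-158 - \frac{3}{10}\right) \frac{1}{255} = \left(- \frac{1583}{10}\right) \frac{1}{255} = - \frac{1583}{2550}$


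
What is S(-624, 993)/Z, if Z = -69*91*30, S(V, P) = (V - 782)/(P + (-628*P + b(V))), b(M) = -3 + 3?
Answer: -37/3086348265 ≈ -1.1988e-8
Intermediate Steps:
b(M) = 0
S(V, P) = -(-782 + V)/(627*P) (S(V, P) = (V - 782)/(P + (-628*P + 0)) = (-782 + V)/(P - 628*P) = (-782 + V)/((-627*P)) = (-782 + V)*(-1/(627*P)) = -(-782 + V)/(627*P))
Z = -188370 (Z = -6279*30 = -188370)
S(-624, 993)/Z = ((1/627)*(782 - 1*(-624))/993)/(-188370) = ((1/627)*(1/993)*(782 + 624))*(-1/188370) = ((1/627)*(1/993)*1406)*(-1/188370) = (74/32769)*(-1/188370) = -37/3086348265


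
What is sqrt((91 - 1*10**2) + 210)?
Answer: sqrt(201) ≈ 14.177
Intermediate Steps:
sqrt((91 - 1*10**2) + 210) = sqrt((91 - 1*100) + 210) = sqrt((91 - 100) + 210) = sqrt(-9 + 210) = sqrt(201)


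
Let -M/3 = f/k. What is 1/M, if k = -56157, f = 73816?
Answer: 18719/73816 ≈ 0.25359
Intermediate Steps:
M = 73816/18719 (M = -221448/(-56157) = -221448*(-1)/56157 = -3*(-73816/56157) = 73816/18719 ≈ 3.9434)
1/M = 1/(73816/18719) = 18719/73816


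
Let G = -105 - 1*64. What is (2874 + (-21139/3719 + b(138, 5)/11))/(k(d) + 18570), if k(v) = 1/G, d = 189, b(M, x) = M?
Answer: 19917183871/128385901061 ≈ 0.15514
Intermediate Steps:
G = -169 (G = -105 - 64 = -169)
k(v) = -1/169 (k(v) = 1/(-169) = -1/169)
(2874 + (-21139/3719 + b(138, 5)/11))/(k(d) + 18570) = (2874 + (-21139/3719 + 138/11))/(-1/169 + 18570) = (2874 + (-21139*1/3719 + 138*(1/11)))/(3138329/169) = (2874 + (-21139/3719 + 138/11))*(169/3138329) = (2874 + 280693/40909)*(169/3138329) = (117853159/40909)*(169/3138329) = 19917183871/128385901061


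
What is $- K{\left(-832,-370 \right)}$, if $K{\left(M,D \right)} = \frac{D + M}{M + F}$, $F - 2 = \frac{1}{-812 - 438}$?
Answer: $- \frac{1502500}{1037501} \approx -1.4482$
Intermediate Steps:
$F = \frac{2499}{1250}$ ($F = 2 + \frac{1}{-812 - 438} = 2 + \frac{1}{-1250} = 2 - \frac{1}{1250} = \frac{2499}{1250} \approx 1.9992$)
$K{\left(M,D \right)} = \frac{D + M}{\frac{2499}{1250} + M}$ ($K{\left(M,D \right)} = \frac{D + M}{M + \frac{2499}{1250}} = \frac{D + M}{\frac{2499}{1250} + M}$)
$- K{\left(-832,-370 \right)} = - \frac{1250 \left(-370 - 832\right)}{2499 + 1250 \left(-832\right)} = - \frac{1250 \left(-1202\right)}{2499 - 1040000} = - \frac{1250 \left(-1202\right)}{-1037501} = - \frac{1250 \left(-1\right) \left(-1202\right)}{1037501} = \left(-1\right) \frac{1502500}{1037501} = - \frac{1502500}{1037501}$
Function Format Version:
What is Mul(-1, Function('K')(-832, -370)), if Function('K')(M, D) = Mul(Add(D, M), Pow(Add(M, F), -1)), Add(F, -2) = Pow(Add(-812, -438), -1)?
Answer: Rational(-1502500, 1037501) ≈ -1.4482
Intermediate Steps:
F = Rational(2499, 1250) (F = Add(2, Pow(Add(-812, -438), -1)) = Add(2, Pow(-1250, -1)) = Add(2, Rational(-1, 1250)) = Rational(2499, 1250) ≈ 1.9992)
Function('K')(M, D) = Mul(Pow(Add(Rational(2499, 1250), M), -1), Add(D, M)) (Function('K')(M, D) = Mul(Add(D, M), Pow(Add(M, Rational(2499, 1250)), -1)) = Mul(Add(D, M), Pow(Add(Rational(2499, 1250), M), -1)) = Mul(Pow(Add(Rational(2499, 1250), M), -1), Add(D, M)))
Mul(-1, Function('K')(-832, -370)) = Mul(-1, Mul(1250, Pow(Add(2499, Mul(1250, -832)), -1), Add(-370, -832))) = Mul(-1, Mul(1250, Pow(Add(2499, -1040000), -1), -1202)) = Mul(-1, Mul(1250, Pow(-1037501, -1), -1202)) = Mul(-1, Mul(1250, Rational(-1, 1037501), -1202)) = Mul(-1, Rational(1502500, 1037501)) = Rational(-1502500, 1037501)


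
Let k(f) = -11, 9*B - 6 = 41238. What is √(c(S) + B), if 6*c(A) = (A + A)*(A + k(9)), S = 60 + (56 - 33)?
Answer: 2*√14793/3 ≈ 81.084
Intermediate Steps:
B = 13748/3 (B = ⅔ + (⅑)*41238 = ⅔ + 4582 = 13748/3 ≈ 4582.7)
S = 83 (S = 60 + 23 = 83)
c(A) = A*(-11 + A)/3 (c(A) = ((A + A)*(A - 11))/6 = ((2*A)*(-11 + A))/6 = (2*A*(-11 + A))/6 = A*(-11 + A)/3)
√(c(S) + B) = √((⅓)*83*(-11 + 83) + 13748/3) = √((⅓)*83*72 + 13748/3) = √(1992 + 13748/3) = √(19724/3) = 2*√14793/3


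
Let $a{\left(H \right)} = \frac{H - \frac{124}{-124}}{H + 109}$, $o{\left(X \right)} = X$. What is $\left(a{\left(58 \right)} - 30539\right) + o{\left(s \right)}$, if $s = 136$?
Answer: $- \frac{5077242}{167} \approx -30403.0$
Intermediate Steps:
$a{\left(H \right)} = \frac{1 + H}{109 + H}$ ($a{\left(H \right)} = \frac{H - -1}{109 + H} = \frac{H + 1}{109 + H} = \frac{1 + H}{109 + H}$)
$\left(a{\left(58 \right)} - 30539\right) + o{\left(s \right)} = \left(\frac{1 + 58}{109 + 58} - 30539\right) + 136 = \left(\frac{1}{167} \cdot 59 - 30539\right) + 136 = \left(\frac{59}{167} - 30539\right) + 136 = - \frac{5099954}{167} + 136 = - \frac{5077242}{167}$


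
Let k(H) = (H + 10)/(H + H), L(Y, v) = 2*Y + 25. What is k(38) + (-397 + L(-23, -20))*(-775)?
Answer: 6155062/19 ≈ 3.2395e+5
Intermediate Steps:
L(Y, v) = 25 + 2*Y
k(H) = (10 + H)/(2*H) (k(H) = (10 + H)/((2*H)) = (10 + H)*(1/(2*H)) = (10 + H)/(2*H))
k(38) + (-397 + L(-23, -20))*(-775) = (½)*(10 + 38)/38 + (-397 + (25 + 2*(-23)))*(-775) = (½)*(1/38)*48 + (-397 + (25 - 46))*(-775) = 12/19 + (-397 - 21)*(-775) = 12/19 - 418*(-775) = 12/19 + 323950 = 6155062/19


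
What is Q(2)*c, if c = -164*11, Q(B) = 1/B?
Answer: -902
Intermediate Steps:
c = -1804
Q(2)*c = -1804/2 = (½)*(-1804) = -902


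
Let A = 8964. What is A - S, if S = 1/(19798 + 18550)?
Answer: 343751471/38348 ≈ 8964.0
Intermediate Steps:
S = 1/38348 ≈ 2.6077e-5
A - S = 8964 - 1*1/38348 = 8964 - 1/38348 = 343751471/38348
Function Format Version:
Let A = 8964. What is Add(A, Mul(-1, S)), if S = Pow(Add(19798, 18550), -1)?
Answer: Rational(343751471, 38348) ≈ 8964.0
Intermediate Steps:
S = Rational(1, 38348) (S = Pow(38348, -1) = Rational(1, 38348) ≈ 2.6077e-5)
Add(A, Mul(-1, S)) = Add(8964, Mul(-1, Rational(1, 38348))) = Add(8964, Rational(-1, 38348)) = Rational(343751471, 38348)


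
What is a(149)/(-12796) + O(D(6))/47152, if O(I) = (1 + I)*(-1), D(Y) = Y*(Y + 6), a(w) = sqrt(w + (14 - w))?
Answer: -73/47152 - sqrt(14)/12796 ≈ -0.0018406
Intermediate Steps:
a(w) = sqrt(14)
D(Y) = Y*(6 + Y)
O(I) = -1 - I
a(149)/(-12796) + O(D(6))/47152 = sqrt(14)/(-12796) + (-1 - 6*(6 + 6))/47152 = sqrt(14)*(-1/12796) + (-1 - 6*12)*(1/47152) = -sqrt(14)/12796 + (-1 - 1*72)*(1/47152) = -sqrt(14)/12796 + (-1 - 72)*(1/47152) = -sqrt(14)/12796 - 73*1/47152 = -sqrt(14)/12796 - 73/47152 = -73/47152 - sqrt(14)/12796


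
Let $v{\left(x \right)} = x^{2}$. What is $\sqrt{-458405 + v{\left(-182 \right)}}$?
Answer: $i \sqrt{425281} \approx 652.14 i$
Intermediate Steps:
$\sqrt{-458405 + v{\left(-182 \right)}} = \sqrt{-458405 + \left(-182\right)^{2}} = \sqrt{-458405 + 33124} = \sqrt{-425281} = i \sqrt{425281}$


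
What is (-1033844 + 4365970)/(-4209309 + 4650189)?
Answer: 1666063/220440 ≈ 7.5579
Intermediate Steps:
(-1033844 + 4365970)/(-4209309 + 4650189) = 3332126/440880 = 3332126*(1/440880) = 1666063/220440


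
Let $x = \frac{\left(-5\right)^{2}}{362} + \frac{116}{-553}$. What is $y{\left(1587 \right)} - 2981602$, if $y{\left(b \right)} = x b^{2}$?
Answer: $- \frac{667815510995}{200186} \approx -3.336 \cdot 10^{6}$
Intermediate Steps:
$x = - \frac{28167}{200186}$ ($x = 25 \cdot \frac{1}{362} + 116 \left(- \frac{1}{553}\right) = \frac{25}{362} - \frac{116}{553} = - \frac{28167}{200186} \approx -0.1407$)
$y{\left(b \right)} = - \frac{28167 b^{2}}{200186}$
$y{\left(1587 \right)} - 2981602 = - \frac{28167 \cdot 1587^{2}}{200186} - 2981602 = \left(- \frac{28167}{200186}\right) 2518569 - 2981602 = - \frac{70940533023}{200186} - 2981602 = - \frac{667815510995}{200186}$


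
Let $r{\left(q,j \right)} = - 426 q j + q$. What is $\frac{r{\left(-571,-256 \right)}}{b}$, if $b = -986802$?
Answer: $\frac{62271547}{986802} \approx 63.104$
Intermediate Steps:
$r{\left(q,j \right)} = q - 426 j q$ ($r{\left(q,j \right)} = - 426 j q + q = q - 426 j q$)
$\frac{r{\left(-571,-256 \right)}}{b} = \frac{\left(-571\right) \left(1 - -109056\right)}{-986802} = - 571 \left(1 + 109056\right) \left(- \frac{1}{986802}\right) = \left(-571\right) 109057 \left(- \frac{1}{986802}\right) = \left(-62271547\right) \left(- \frac{1}{986802}\right) = \frac{62271547}{986802}$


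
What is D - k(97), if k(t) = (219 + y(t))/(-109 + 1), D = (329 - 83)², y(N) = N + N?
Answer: 6536141/108 ≈ 60520.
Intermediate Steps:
y(N) = 2*N
D = 60516 (D = 246² = 60516)
k(t) = -73/36 - t/54 (k(t) = (219 + 2*t)/(-109 + 1) = (219 + 2*t)/(-108) = (219 + 2*t)*(-1/108) = -73/36 - t/54)
D - k(97) = 60516 - (-73/36 - 1/54*97) = 60516 - (-73/36 - 97/54) = 60516 - 1*(-413/108) = 60516 + 413/108 = 6536141/108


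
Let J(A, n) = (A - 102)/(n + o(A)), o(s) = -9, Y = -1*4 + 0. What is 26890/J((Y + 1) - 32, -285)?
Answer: 7905660/137 ≈ 57706.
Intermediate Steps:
Y = -4 (Y = -4 + 0 = -4)
J(A, n) = (-102 + A)/(-9 + n) (J(A, n) = (A - 102)/(n - 9) = (-102 + A)/(-9 + n))
26890/J((Y + 1) - 32, -285) = 26890/(((-102 + ((-4 + 1) - 32))/(-9 - 285))) = 26890/(((-102 + (-3 - 32))/(-294))) = 26890/((-(-102 - 35)/294)) = 26890/((-1/294*(-137))) = 26890/(137/294) = 26890*(294/137) = 7905660/137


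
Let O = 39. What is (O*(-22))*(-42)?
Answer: 36036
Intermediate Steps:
(O*(-22))*(-42) = (39*(-22))*(-42) = -858*(-42) = 36036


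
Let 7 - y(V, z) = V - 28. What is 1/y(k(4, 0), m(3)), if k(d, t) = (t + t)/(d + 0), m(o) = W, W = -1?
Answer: 1/35 ≈ 0.028571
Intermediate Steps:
m(o) = -1
k(d, t) = 2*t/d (k(d, t) = (2*t)/d = 2*t/d)
y(V, z) = 35 - V (y(V, z) = 7 - (V - 28) = 7 - (-28 + V) = 7 + (28 - V) = 35 - V)
1/y(k(4, 0), m(3)) = 1/(35 - 2*0/4) = 1/(35 - 1*0) = 1/(35 + 0) = 1/35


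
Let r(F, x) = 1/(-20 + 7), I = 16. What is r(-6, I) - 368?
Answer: -4785/13 ≈ -368.08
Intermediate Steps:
r(F, x) = -1/13 (r(F, x) = 1/(-13) = -1/13)
r(-6, I) - 368 = -1/13 - 368 = -4785/13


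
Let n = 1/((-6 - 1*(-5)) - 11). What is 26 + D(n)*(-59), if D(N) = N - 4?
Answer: 3203/12 ≈ 266.92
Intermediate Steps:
n = -1/12 (n = 1/((-6 + 5) - 11) = 1/(-1 - 11) = 1/(-12) = -1/12 ≈ -0.083333)
D(N) = -4 + N
26 + D(n)*(-59) = 26 + (-4 - 1/12)*(-59) = 26 - 49/12*(-59) = 26 + 2891/12 = 3203/12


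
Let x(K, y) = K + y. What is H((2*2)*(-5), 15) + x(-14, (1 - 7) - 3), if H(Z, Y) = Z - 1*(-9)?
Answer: -34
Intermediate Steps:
H(Z, Y) = 9 + Z (H(Z, Y) = Z + 9 = 9 + Z)
H((2*2)*(-5), 15) + x(-14, (1 - 7) - 3) = (9 + (2*2)*(-5)) + (-14 + ((1 - 7) - 3)) = (9 + 4*(-5)) + (-14 + (-6 - 3)) = (9 - 20) + (-14 - 9) = -11 - 23 = -34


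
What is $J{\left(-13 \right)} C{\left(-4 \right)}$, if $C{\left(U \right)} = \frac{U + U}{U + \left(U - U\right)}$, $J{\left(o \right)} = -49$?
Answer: $-98$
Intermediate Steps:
$C{\left(U \right)} = 2$ ($C{\left(U \right)} = \frac{2 U}{U + 0} = \frac{2 U}{U} = 2$)
$J{\left(-13 \right)} C{\left(-4 \right)} = \left(-49\right) 2 = -98$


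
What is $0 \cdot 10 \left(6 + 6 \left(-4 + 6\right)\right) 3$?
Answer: $0$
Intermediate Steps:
$0 \cdot 10 \left(6 + 6 \left(-4 + 6\right)\right) 3 = 0 \left(6 + 6 \cdot 2\right) 3 = 0 \left(6 + 12\right) 3 = 0 \cdot 18 \cdot 3 = 0 \cdot 54 = 0$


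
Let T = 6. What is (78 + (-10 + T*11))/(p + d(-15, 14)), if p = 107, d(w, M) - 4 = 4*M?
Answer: 134/167 ≈ 0.80239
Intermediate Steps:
d(w, M) = 4 + 4*M
(78 + (-10 + T*11))/(p + d(-15, 14)) = (78 + (-10 + 6*11))/(107 + (4 + 4*14)) = (78 + (-10 + 66))/(107 + (4 + 56)) = (78 + 56)/(107 + 60) = 134/167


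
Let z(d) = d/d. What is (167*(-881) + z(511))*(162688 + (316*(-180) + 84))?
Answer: -15579466392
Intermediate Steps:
z(d) = 1
(167*(-881) + z(511))*(162688 + (316*(-180) + 84)) = (167*(-881) + 1)*(162688 + (316*(-180) + 84)) = (-147127 + 1)*(162688 + (-56880 + 84)) = -147126*(162688 - 56796) = -147126*105892 = -15579466392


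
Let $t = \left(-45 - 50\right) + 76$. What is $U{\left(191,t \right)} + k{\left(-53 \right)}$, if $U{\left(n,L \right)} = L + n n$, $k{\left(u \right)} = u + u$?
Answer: $36356$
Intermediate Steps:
$k{\left(u \right)} = 2 u$
$t = -19$ ($t = -95 + 76 = -19$)
$U{\left(n,L \right)} = L + n^{2}$
$U{\left(191,t \right)} + k{\left(-53 \right)} = \left(-19 + 191^{2}\right) + 2 \left(-53\right) = \left(-19 + 36481\right) - 106 = 36462 - 106 = 36356$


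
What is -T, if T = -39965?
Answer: 39965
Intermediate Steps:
-T = -1*(-39965) = 39965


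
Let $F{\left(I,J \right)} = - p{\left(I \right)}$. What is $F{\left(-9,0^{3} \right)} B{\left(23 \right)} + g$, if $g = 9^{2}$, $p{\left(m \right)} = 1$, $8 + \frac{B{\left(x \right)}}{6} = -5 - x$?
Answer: $297$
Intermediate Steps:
$B{\left(x \right)} = -78 - 6 x$ ($B{\left(x \right)} = -48 + 6 \left(-5 - x\right) = -48 - \left(30 + 6 x\right) = -78 - 6 x$)
$F{\left(I,J \right)} = -1$ ($F{\left(I,J \right)} = \left(-1\right) 1 = -1$)
$g = 81$
$F{\left(-9,0^{3} \right)} B{\left(23 \right)} + g = - (-78 - 138) + 81 = \left(-1\right) \left(-216\right) + 81 = 216 + 81 = 297$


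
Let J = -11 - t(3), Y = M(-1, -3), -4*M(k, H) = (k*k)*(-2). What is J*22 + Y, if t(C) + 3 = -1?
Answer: -307/2 ≈ -153.50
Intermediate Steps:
t(C) = -4 (t(C) = -3 - 1 = -4)
M(k, H) = k**2/2 (M(k, H) = -k*k*(-2)/4 = -k**2*(-2)/4 = -(-1)*k**2/2 = k**2/2)
Y = 1/2 (Y = (1/2)*(-1)**2 = (1/2)*1 = 1/2 ≈ 0.50000)
J = -7 (J = -11 - 1*(-4) = -11 + 4 = -7)
J*22 + Y = -7*22 + 1/2 = -154 + 1/2 = -307/2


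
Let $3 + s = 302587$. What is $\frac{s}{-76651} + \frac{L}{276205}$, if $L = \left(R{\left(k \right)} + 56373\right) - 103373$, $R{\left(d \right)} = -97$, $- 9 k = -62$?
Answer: $- \frac{87185245867}{21171389455} \approx -4.1181$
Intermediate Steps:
$k = \frac{62}{9}$ ($k = \left(- \frac{1}{9}\right) \left(-62\right) = \frac{62}{9} \approx 6.8889$)
$s = 302584$ ($s = -3 + 302587 = 302584$)
$L = -47097$ ($L = \left(-97 + 56373\right) - 103373 = 56276 - 103373 = -47097$)
$\frac{s}{-76651} + \frac{L}{276205} = \frac{302584}{-76651} - \frac{47097}{276205} = 302584 \left(- \frac{1}{76651}\right) - \frac{47097}{276205} = - \frac{302584}{76651} - \frac{47097}{276205} = - \frac{87185245867}{21171389455}$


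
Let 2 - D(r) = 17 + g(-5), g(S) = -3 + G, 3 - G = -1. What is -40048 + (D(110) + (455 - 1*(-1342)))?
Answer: -38267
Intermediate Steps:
G = 4 (G = 3 - 1*(-1) = 3 + 1 = 4)
g(S) = 1 (g(S) = -3 + 4 = 1)
D(r) = -16 (D(r) = 2 - (17 + 1) = 2 - 1*18 = 2 - 18 = -16)
-40048 + (D(110) + (455 - 1*(-1342))) = -40048 + (-16 + (455 - 1*(-1342))) = -40048 + (-16 + (455 + 1342)) = -40048 + (-16 + 1797) = -40048 + 1781 = -38267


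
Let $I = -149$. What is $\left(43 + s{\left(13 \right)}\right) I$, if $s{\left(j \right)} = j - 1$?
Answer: $-8195$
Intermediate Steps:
$s{\left(j \right)} = -1 + j$ ($s{\left(j \right)} = j - 1 = -1 + j$)
$\left(43 + s{\left(13 \right)}\right) I = \left(43 + \left(-1 + 13\right)\right) \left(-149\right) = \left(43 + 12\right) \left(-149\right) = 55 \left(-149\right) = -8195$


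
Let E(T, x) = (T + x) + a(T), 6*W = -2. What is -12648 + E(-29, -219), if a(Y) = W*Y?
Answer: -38659/3 ≈ -12886.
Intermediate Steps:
W = -⅓ (W = (⅙)*(-2) = -⅓ ≈ -0.33333)
a(Y) = -Y/3
E(T, x) = x + 2*T/3 (E(T, x) = (T + x) - T/3 = x + 2*T/3)
-12648 + E(-29, -219) = -12648 + (-219 + (⅔)*(-29)) = -12648 + (-219 - 58/3) = -12648 - 715/3 = -38659/3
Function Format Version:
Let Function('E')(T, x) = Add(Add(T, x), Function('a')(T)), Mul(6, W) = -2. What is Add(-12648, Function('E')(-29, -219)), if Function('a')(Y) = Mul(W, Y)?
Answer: Rational(-38659, 3) ≈ -12886.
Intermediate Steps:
W = Rational(-1, 3) (W = Mul(Rational(1, 6), -2) = Rational(-1, 3) ≈ -0.33333)
Function('a')(Y) = Mul(Rational(-1, 3), Y)
Function('E')(T, x) = Add(x, Mul(Rational(2, 3), T)) (Function('E')(T, x) = Add(Add(T, x), Mul(Rational(-1, 3), T)) = Add(x, Mul(Rational(2, 3), T)))
Add(-12648, Function('E')(-29, -219)) = Add(-12648, Add(-219, Mul(Rational(2, 3), -29))) = Add(-12648, Add(-219, Rational(-58, 3))) = Add(-12648, Rational(-715, 3)) = Rational(-38659, 3)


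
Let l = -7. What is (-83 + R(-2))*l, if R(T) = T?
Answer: 595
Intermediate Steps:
(-83 + R(-2))*l = (-83 - 2)*(-7) = -85*(-7) = 595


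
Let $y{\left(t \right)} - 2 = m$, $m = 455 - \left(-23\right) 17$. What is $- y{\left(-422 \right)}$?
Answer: $-848$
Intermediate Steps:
$m = 846$ ($m = 455 - -391 = 455 + 391 = 846$)
$y{\left(t \right)} = 848$ ($y{\left(t \right)} = 2 + 846 = 848$)
$- y{\left(-422 \right)} = \left(-1\right) 848 = -848$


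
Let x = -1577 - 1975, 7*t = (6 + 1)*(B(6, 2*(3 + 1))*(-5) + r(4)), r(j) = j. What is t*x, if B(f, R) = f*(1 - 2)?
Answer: -120768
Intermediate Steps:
B(f, R) = -f (B(f, R) = f*(-1) = -f)
t = 34 (t = ((6 + 1)*(-1*6*(-5) + 4))/7 = (7*(-6*(-5) + 4))/7 = (7*(30 + 4))/7 = (7*34)/7 = (1/7)*238 = 34)
x = -3552
t*x = 34*(-3552) = -120768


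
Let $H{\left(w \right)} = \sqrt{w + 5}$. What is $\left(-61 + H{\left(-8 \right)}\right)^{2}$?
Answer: $\left(61 - i \sqrt{3}\right)^{2} \approx 3718.0 - 211.31 i$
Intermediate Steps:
$H{\left(w \right)} = \sqrt{5 + w}$
$\left(-61 + H{\left(-8 \right)}\right)^{2} = \left(-61 + \sqrt{5 - 8}\right)^{2} = \left(-61 + \sqrt{-3}\right)^{2} = \left(-61 + i \sqrt{3}\right)^{2}$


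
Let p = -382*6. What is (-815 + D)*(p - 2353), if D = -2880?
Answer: 17163275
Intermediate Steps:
p = -2292
(-815 + D)*(p - 2353) = (-815 - 2880)*(-2292 - 2353) = -3695*(-4645) = 17163275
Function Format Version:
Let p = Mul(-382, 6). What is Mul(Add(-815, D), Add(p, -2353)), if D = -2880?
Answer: 17163275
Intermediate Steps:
p = -2292
Mul(Add(-815, D), Add(p, -2353)) = Mul(Add(-815, -2880), Add(-2292, -2353)) = Mul(-3695, -4645) = 17163275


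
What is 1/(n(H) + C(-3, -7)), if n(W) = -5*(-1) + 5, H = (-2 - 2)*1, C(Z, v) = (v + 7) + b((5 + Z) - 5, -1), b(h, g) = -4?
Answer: ⅙ ≈ 0.16667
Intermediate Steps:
C(Z, v) = 3 + v (C(Z, v) = (v + 7) - 4 = (7 + v) - 4 = 3 + v)
H = -4 (H = -4*1 = -4)
n(W) = 10 (n(W) = 5 + 5 = 10)
1/(n(H) + C(-3, -7)) = 1/(10 + (3 - 7)) = 1/(10 - 4) = 1/6 = ⅙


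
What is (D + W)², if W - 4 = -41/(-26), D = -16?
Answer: 73441/676 ≈ 108.64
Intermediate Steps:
W = 145/26 (W = 4 - 41/(-26) = 4 - 41*(-1/26) = 4 + 41/26 = 145/26 ≈ 5.5769)
(D + W)² = (-16 + 145/26)² = (-271/26)² = 73441/676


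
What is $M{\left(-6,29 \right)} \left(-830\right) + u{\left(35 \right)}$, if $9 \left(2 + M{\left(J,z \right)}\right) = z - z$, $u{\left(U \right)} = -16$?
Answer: $1644$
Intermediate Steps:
$M{\left(J,z \right)} = -2$ ($M{\left(J,z \right)} = -2 + \frac{z - z}{9} = -2 + \frac{1}{9} \cdot 0 = -2 + 0 = -2$)
$M{\left(-6,29 \right)} \left(-830\right) + u{\left(35 \right)} = \left(-2\right) \left(-830\right) - 16 = 1660 - 16 = 1644$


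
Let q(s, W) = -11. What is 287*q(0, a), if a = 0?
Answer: -3157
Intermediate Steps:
287*q(0, a) = 287*(-11) = -3157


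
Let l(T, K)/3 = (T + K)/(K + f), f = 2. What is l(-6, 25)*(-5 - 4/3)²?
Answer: 6859/81 ≈ 84.679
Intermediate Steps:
l(T, K) = 3*(K + T)/(2 + K) (l(T, K) = 3*((T + K)/(K + 2)) = 3*((K + T)/(2 + K)) = 3*(K + T)/(2 + K))
l(-6, 25)*(-5 - 4/3)² = (3*(25 - 6)/(2 + 25))*(-5 - 4/3)² = (3*19/27)*(-5 - 4*⅓)² = (3*(1/27)*19)*(-5 - 4/3)² = 19*(-19/3)²/9 = (19/9)*(361/9) = 6859/81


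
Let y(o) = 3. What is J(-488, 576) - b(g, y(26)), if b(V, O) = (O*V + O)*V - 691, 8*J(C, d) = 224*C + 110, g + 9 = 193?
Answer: -460317/4 ≈ -1.1508e+5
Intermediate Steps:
g = 184 (g = -9 + 193 = 184)
J(C, d) = 55/4 + 28*C (J(C, d) = (224*C + 110)/8 = (110 + 224*C)/8 = 55/4 + 28*C)
b(V, O) = -691 + V*(O + O*V) (b(V, O) = (O + O*V)*V - 691 = V*(O + O*V) - 691 = -691 + V*(O + O*V))
J(-488, 576) - b(g, y(26)) = (55/4 + 28*(-488)) - (-691 + 3*184 + 3*184²) = (55/4 - 13664) - (-691 + 552 + 3*33856) = -54601/4 - (-691 + 552 + 101568) = -54601/4 - 1*101429 = -54601/4 - 101429 = -460317/4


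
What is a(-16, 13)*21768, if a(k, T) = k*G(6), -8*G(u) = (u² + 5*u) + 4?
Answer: 3047520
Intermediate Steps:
G(u) = -½ - 5*u/8 - u²/8 (G(u) = -((u² + 5*u) + 4)/8 = -(4 + u² + 5*u)/8 = -½ - 5*u/8 - u²/8)
a(k, T) = -35*k/4 (a(k, T) = k*(-½ - 5/8*6 - ⅛*6²) = k*(-½ - 15/4 - ⅛*36) = k*(-½ - 15/4 - 9/2) = k*(-35/4) = -35*k/4)
a(-16, 13)*21768 = -35/4*(-16)*21768 = 140*21768 = 3047520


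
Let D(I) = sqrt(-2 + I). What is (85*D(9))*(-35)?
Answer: -2975*sqrt(7) ≈ -7871.1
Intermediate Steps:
(85*D(9))*(-35) = (85*sqrt(-2 + 9))*(-35) = (85*sqrt(7))*(-35) = -2975*sqrt(7)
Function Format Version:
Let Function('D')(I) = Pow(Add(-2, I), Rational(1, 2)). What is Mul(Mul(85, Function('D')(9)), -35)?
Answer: Mul(-2975, Pow(7, Rational(1, 2))) ≈ -7871.1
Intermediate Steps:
Mul(Mul(85, Function('D')(9)), -35) = Mul(Mul(85, Pow(Add(-2, 9), Rational(1, 2))), -35) = Mul(Mul(85, Pow(7, Rational(1, 2))), -35) = Mul(-2975, Pow(7, Rational(1, 2)))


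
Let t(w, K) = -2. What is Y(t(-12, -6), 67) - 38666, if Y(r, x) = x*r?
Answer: -38800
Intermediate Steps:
Y(r, x) = r*x
Y(t(-12, -6), 67) - 38666 = -2*67 - 38666 = -134 - 38666 = -38800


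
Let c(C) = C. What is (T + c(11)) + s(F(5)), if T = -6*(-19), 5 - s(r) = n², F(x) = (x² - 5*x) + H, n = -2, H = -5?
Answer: 126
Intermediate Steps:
F(x) = -5 + x² - 5*x (F(x) = (x² - 5*x) - 5 = -5 + x² - 5*x)
s(r) = 1 (s(r) = 5 - 1*(-2)² = 5 - 1*4 = 5 - 4 = 1)
T = 114
(T + c(11)) + s(F(5)) = (114 + 11) + 1 = 125 + 1 = 126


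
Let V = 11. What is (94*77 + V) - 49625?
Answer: -42376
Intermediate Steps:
(94*77 + V) - 49625 = (94*77 + 11) - 49625 = (7238 + 11) - 49625 = 7249 - 49625 = -42376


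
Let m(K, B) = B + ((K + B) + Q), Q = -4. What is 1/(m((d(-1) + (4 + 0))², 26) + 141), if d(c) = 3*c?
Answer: 1/190 ≈ 0.0052632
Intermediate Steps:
m(K, B) = -4 + K + 2*B (m(K, B) = B + ((K + B) - 4) = B + ((B + K) - 4) = B + (-4 + B + K) = -4 + K + 2*B)
1/(m((d(-1) + (4 + 0))², 26) + 141) = 1/((-4 + (3*(-1) + (4 + 0))² + 2*26) + 141) = 1/((-4 + (-3 + 4)² + 52) + 141) = 1/((-4 + 1² + 52) + 141) = 1/((-4 + 1 + 52) + 141) = 1/(49 + 141) = 1/190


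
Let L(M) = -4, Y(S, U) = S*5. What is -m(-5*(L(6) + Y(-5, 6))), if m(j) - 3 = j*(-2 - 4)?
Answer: 867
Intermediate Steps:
Y(S, U) = 5*S
m(j) = 3 - 6*j (m(j) = 3 + j*(-2 - 4) = 3 + j*(-6) = 3 - 6*j)
-m(-5*(L(6) + Y(-5, 6))) = -(3 - (-30)*(-4 + 5*(-5))) = -(3 - (-30)*(-4 - 25)) = -(3 - (-30)*(-29)) = -(3 - 6*145) = -(3 - 870) = -1*(-867) = 867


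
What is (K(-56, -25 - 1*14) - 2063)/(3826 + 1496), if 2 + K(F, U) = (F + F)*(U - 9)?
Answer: 3311/5322 ≈ 0.62213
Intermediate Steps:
K(F, U) = -2 + 2*F*(-9 + U) (K(F, U) = -2 + (F + F)*(U - 9) = -2 + (2*F)*(-9 + U) = -2 + 2*F*(-9 + U))
(K(-56, -25 - 1*14) - 2063)/(3826 + 1496) = ((-2 - 18*(-56) + 2*(-56)*(-25 - 1*14)) - 2063)/(3826 + 1496) = ((-2 + 1008 + 2*(-56)*(-25 - 14)) - 2063)/5322 = ((-2 + 1008 + 2*(-56)*(-39)) - 2063)*(1/5322) = ((-2 + 1008 + 4368) - 2063)*(1/5322) = (5374 - 2063)*(1/5322) = 3311*(1/5322) = 3311/5322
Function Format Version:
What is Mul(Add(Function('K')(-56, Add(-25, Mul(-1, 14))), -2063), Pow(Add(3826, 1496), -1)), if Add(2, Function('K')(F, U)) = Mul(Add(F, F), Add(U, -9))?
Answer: Rational(3311, 5322) ≈ 0.62213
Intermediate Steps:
Function('K')(F, U) = Add(-2, Mul(2, F, Add(-9, U))) (Function('K')(F, U) = Add(-2, Mul(Add(F, F), Add(U, -9))) = Add(-2, Mul(Mul(2, F), Add(-9, U))) = Add(-2, Mul(2, F, Add(-9, U))))
Mul(Add(Function('K')(-56, Add(-25, Mul(-1, 14))), -2063), Pow(Add(3826, 1496), -1)) = Mul(Add(Add(-2, Mul(-18, -56), Mul(2, -56, Add(-25, Mul(-1, 14)))), -2063), Pow(Add(3826, 1496), -1)) = Mul(Add(Add(-2, 1008, Mul(2, -56, Add(-25, -14))), -2063), Pow(5322, -1)) = Mul(Add(Add(-2, 1008, Mul(2, -56, -39)), -2063), Rational(1, 5322)) = Mul(Add(Add(-2, 1008, 4368), -2063), Rational(1, 5322)) = Mul(Add(5374, -2063), Rational(1, 5322)) = Mul(3311, Rational(1, 5322)) = Rational(3311, 5322)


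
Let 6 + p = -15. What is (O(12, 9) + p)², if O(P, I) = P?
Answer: 81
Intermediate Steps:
p = -21 (p = -6 - 15 = -21)
(O(12, 9) + p)² = (12 - 21)² = (-9)² = 81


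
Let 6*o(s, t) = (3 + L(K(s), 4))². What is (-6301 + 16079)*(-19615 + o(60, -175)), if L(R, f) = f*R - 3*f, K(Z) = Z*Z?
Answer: 337313606933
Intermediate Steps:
K(Z) = Z²
L(R, f) = -3*f + R*f (L(R, f) = R*f - 3*f = -3*f + R*f)
o(s, t) = (-9 + 4*s²)²/6 (o(s, t) = (3 + 4*(-3 + s²))²/6 = (3 + (-12 + 4*s²))²/6 = (-9 + 4*s²)²/6)
(-6301 + 16079)*(-19615 + o(60, -175)) = (-6301 + 16079)*(-19615 + (-9 + 4*60²)²/6) = 9778*(-19615 + (-9 + 4*3600)²/6) = 9778*(-19615 + (-9 + 14400)²/6) = 9778*(-19615 + (⅙)*14391²) = 9778*(-19615 + (⅙)*207100881) = 9778*(-19615 + 69033627/2) = 9778*(68994397/2) = 337313606933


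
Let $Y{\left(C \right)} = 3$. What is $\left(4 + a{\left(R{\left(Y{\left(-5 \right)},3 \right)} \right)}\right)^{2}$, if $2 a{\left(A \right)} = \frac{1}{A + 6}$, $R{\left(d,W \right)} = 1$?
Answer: $\frac{3249}{196} \approx 16.577$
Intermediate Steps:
$a{\left(A \right)} = \frac{1}{2 \left(6 + A\right)}$ ($a{\left(A \right)} = \frac{1}{2 \left(A + 6\right)} = \frac{1}{2 \left(6 + A\right)}$)
$\left(4 + a{\left(R{\left(Y{\left(-5 \right)},3 \right)} \right)}\right)^{2} = \left(4 + \frac{1}{2 \left(6 + 1\right)}\right)^{2} = \left(4 + \frac{1}{2 \cdot 7}\right)^{2} = \left(4 + \frac{1}{2} \cdot \frac{1}{7}\right)^{2} = \left(4 + \frac{1}{14}\right)^{2} = \left(\frac{57}{14}\right)^{2} = \frac{3249}{196}$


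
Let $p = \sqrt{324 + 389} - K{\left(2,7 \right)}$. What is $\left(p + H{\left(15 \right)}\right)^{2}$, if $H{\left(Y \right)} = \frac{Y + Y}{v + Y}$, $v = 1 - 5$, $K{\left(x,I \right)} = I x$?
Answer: $\frac{101649}{121} - \frac{248 \sqrt{713}}{11} \approx 238.06$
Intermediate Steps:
$v = -4$
$H{\left(Y \right)} = \frac{2 Y}{-4 + Y}$ ($H{\left(Y \right)} = \frac{Y + Y}{-4 + Y} = \frac{2 Y}{-4 + Y}$)
$p = -14 + \sqrt{713}$ ($p = \sqrt{324 + 389} - 7 \cdot 2 = \sqrt{713} - 14 = -14 + \sqrt{713} \approx 12.702$)
$\left(p + H{\left(15 \right)}\right)^{2} = \left(\left(-14 + \sqrt{713}\right) + 2 \cdot 15 \frac{1}{-4 + 15}\right)^{2} = \left(\left(-14 + \sqrt{713}\right) + 2 \cdot 15 \cdot \frac{1}{11}\right)^{2} = \left(\left(-14 + \sqrt{713}\right) + \frac{30}{11}\right)^{2} = \left(- \frac{124}{11} + \sqrt{713}\right)^{2}$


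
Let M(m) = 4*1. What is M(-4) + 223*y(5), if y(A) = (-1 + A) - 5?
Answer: -219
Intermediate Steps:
M(m) = 4
y(A) = -6 + A
M(-4) + 223*y(5) = 4 + 223*(-6 + 5) = 4 + 223*(-1) = 4 - 223 = -219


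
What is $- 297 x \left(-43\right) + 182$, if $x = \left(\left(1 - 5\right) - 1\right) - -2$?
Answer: $-38131$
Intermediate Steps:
$x = -3$ ($x = \left(-4 - 1\right) + 2 = -5 + 2 = -3$)
$- 297 x \left(-43\right) + 182 = - 297 \left(\left(-3\right) \left(-43\right)\right) + 182 = \left(-297\right) 129 + 182 = -38313 + 182 = -38131$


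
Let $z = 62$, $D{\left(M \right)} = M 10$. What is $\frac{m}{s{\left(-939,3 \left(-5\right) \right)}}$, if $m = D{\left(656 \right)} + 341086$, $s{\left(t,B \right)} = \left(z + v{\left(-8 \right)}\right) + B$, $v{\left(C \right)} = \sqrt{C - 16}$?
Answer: $\frac{16339362}{2233} - \frac{695292 i \sqrt{6}}{2233} \approx 7317.2 - 762.7 i$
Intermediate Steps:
$D{\left(M \right)} = 10 M$
$v{\left(C \right)} = \sqrt{-16 + C}$
$s{\left(t,B \right)} = 62 + B + 2 i \sqrt{6}$ ($s{\left(t,B \right)} = \left(62 + \sqrt{-16 - 8}\right) + B = \left(62 + \sqrt{-24}\right) + B = \left(62 + 2 i \sqrt{6}\right) + B = 62 + B + 2 i \sqrt{6}$)
$m = 347646$ ($m = 10 \cdot 656 + 341086 = 6560 + 341086 = 347646$)
$\frac{m}{s{\left(-939,3 \left(-5\right) \right)}} = \frac{347646}{62 + 3 \left(-5\right) + 2 i \sqrt{6}} = \frac{347646}{62 - 15 + 2 i \sqrt{6}} = \frac{347646}{47 + 2 i \sqrt{6}}$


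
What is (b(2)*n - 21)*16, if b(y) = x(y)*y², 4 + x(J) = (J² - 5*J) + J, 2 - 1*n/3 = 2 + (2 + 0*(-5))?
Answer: 2736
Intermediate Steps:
n = -6 (n = 6 - 3*(2 + (2 + 0*(-5))) = 6 - 3*(2 + (2 + 0)) = 6 - 3*(2 + 2) = 6 - 3*4 = 6 - 12 = -6)
x(J) = -4 + J² - 4*J (x(J) = -4 + ((J² - 5*J) + J) = -4 + (J² - 4*J) = -4 + J² - 4*J)
b(y) = y²*(-4 + y² - 4*y) (b(y) = (-4 + y² - 4*y)*y² = y²*(-4 + y² - 4*y))
(b(2)*n - 21)*16 = ((2²*(-4 + 2² - 4*2))*(-6) - 21)*16 = ((4*(-4 + 4 - 8))*(-6) - 21)*16 = ((4*(-8))*(-6) - 21)*16 = (-32*(-6) - 21)*16 = (192 - 21)*16 = 171*16 = 2736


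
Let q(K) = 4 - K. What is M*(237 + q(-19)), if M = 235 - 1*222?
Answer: 3380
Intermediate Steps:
M = 13 (M = 235 - 222 = 13)
M*(237 + q(-19)) = 13*(237 + (4 - 1*(-19))) = 13*(237 + (4 + 19)) = 13*(237 + 23) = 13*260 = 3380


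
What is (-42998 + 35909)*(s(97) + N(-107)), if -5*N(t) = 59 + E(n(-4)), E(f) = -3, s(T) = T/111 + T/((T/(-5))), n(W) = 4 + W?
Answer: 20099678/185 ≈ 1.0865e+5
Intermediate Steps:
s(T) = -5 + T/111 (s(T) = T*(1/111) + T/((T*(-⅕))) = T/111 + T/((-T/5)) = T/111 + T*(-5/T) = T/111 - 5 = -5 + T/111)
N(t) = -56/5 (N(t) = -(59 - 3)/5 = -⅕*56 = -56/5)
(-42998 + 35909)*(s(97) + N(-107)) = (-42998 + 35909)*((-5 + (1/111)*97) - 56/5) = -7089*((-5 + 97/111) - 56/5) = -7089*(-458/111 - 56/5) = -7089*(-8506/555) = 20099678/185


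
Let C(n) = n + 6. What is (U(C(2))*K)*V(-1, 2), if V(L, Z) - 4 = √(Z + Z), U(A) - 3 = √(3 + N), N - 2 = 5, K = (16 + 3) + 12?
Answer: 558 + 186*√10 ≈ 1146.2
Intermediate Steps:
K = 31 (K = 19 + 12 = 31)
C(n) = 6 + n
N = 7 (N = 2 + 5 = 7)
U(A) = 3 + √10 (U(A) = 3 + √(3 + 7) = 3 + √10)
V(L, Z) = 4 + √2*√Z (V(L, Z) = 4 + √(Z + Z) = 4 + √(2*Z) = 4 + √2*√Z)
(U(C(2))*K)*V(-1, 2) = ((3 + √10)*31)*(4 + √2*√2) = (93 + 31*√10)*(4 + 2) = (93 + 31*√10)*6 = 558 + 186*√10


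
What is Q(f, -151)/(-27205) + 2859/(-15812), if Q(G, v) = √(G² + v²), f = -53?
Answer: -2859/15812 - √25610/27205 ≈ -0.18669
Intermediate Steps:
Q(f, -151)/(-27205) + 2859/(-15812) = √((-53)² + (-151)²)/(-27205) + 2859/(-15812) = √(2809 + 22801)*(-1/27205) + 2859*(-1/15812) = √25610*(-1/27205) - 2859/15812 = -√25610/27205 - 2859/15812 = -2859/15812 - √25610/27205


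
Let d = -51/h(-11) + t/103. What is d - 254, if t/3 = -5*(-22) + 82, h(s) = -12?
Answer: -100593/412 ≈ -244.16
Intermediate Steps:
t = 576 (t = 3*(-5*(-22) + 82) = 3*(110 + 82) = 3*192 = 576)
d = 4055/412 (d = -51/(-12) + 576/103 = -51*(-1/12) + 576*(1/103) = 17/4 + 576/103 = 4055/412 ≈ 9.8422)
d - 254 = 4055/412 - 254 = -100593/412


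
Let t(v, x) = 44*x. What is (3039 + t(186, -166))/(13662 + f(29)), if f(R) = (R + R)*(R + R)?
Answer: -4265/17026 ≈ -0.25050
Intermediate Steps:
f(R) = 4*R² (f(R) = (2*R)*(2*R) = 4*R²)
(3039 + t(186, -166))/(13662 + f(29)) = (3039 + 44*(-166))/(13662 + 4*29²) = (3039 - 7304)/(13662 + 4*841) = -4265/(13662 + 3364) = -4265/17026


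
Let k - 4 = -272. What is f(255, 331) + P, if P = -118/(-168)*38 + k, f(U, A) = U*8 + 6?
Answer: 75797/42 ≈ 1804.7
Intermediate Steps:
k = -268 (k = 4 - 272 = -268)
f(U, A) = 6 + 8*U (f(U, A) = 8*U + 6 = 6 + 8*U)
P = -10135/42 (P = -118/(-168)*38 - 268 = -118*(-1/168)*38 - 268 = (59/84)*38 - 268 = 1121/42 - 268 = -10135/42 ≈ -241.31)
f(255, 331) + P = (6 + 8*255) - 10135/42 = (6 + 2040) - 10135/42 = 2046 - 10135/42 = 75797/42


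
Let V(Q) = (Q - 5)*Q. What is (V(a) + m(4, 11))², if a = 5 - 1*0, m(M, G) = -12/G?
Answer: 144/121 ≈ 1.1901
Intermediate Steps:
a = 5 (a = 5 + 0 = 5)
V(Q) = Q*(-5 + Q) (V(Q) = (-5 + Q)*Q = Q*(-5 + Q))
(V(a) + m(4, 11))² = (5*(-5 + 5) - 12/11)² = (5*0 - 12*1/11)² = (0 - 12/11)² = (-12/11)² = 144/121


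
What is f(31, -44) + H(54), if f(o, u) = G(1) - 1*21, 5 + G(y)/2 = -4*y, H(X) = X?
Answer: 15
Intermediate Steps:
G(y) = -10 - 8*y (G(y) = -10 + 2*(-4*y) = -10 - 8*y)
f(o, u) = -39 (f(o, u) = (-10 - 8*1) - 1*21 = (-10 - 8) - 21 = -18 - 21 = -39)
f(31, -44) + H(54) = -39 + 54 = 15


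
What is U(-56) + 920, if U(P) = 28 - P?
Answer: 1004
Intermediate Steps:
U(-56) + 920 = (28 - 1*(-56)) + 920 = (28 + 56) + 920 = 84 + 920 = 1004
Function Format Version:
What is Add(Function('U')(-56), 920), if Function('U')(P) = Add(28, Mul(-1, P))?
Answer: 1004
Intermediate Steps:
Add(Function('U')(-56), 920) = Add(Add(28, Mul(-1, -56)), 920) = Add(Add(28, 56), 920) = Add(84, 920) = 1004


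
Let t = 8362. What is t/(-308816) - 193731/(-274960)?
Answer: 3595501061/5307002960 ≈ 0.67750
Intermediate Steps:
t/(-308816) - 193731/(-274960) = 8362/(-308816) - 193731/(-274960) = 8362*(-1/308816) - 193731*(-1/274960) = -4181/154408 + 193731/274960 = 3595501061/5307002960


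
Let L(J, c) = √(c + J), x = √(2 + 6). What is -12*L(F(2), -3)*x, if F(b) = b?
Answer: -24*I*√2 ≈ -33.941*I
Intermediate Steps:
x = 2*√2 (x = √8 = 2*√2 ≈ 2.8284)
L(J, c) = √(J + c)
-12*L(F(2), -3)*x = -12*√(2 - 3)*2*√2 = -12*√(-1)*2*√2 = -12*I*2*√2 = -24*I*√2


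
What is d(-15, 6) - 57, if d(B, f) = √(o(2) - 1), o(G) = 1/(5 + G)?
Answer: -57 + I*√42/7 ≈ -57.0 + 0.92582*I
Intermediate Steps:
d(B, f) = I*√42/7 (d(B, f) = √(1/(5 + 2) - 1) = √(1/7 - 1) = √(⅐ - 1) = √(-6/7) = I*√42/7)
d(-15, 6) - 57 = I*√42/7 - 57 = -57 + I*√42/7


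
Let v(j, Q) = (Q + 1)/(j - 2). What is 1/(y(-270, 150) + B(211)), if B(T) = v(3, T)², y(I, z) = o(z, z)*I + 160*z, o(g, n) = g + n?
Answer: -1/12056 ≈ -8.2946e-5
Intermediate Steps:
v(j, Q) = (1 + Q)/(-2 + j)
y(I, z) = 160*z + 2*I*z (y(I, z) = (z + z)*I + 160*z = (2*z)*I + 160*z = 2*I*z + 160*z = 160*z + 2*I*z)
B(T) = (1 + T)² (B(T) = ((1 + T)/(-2 + 3))² = ((1 + T)/1)² = (1*(1 + T))² = (1 + T)²)
1/(y(-270, 150) + B(211)) = 1/(2*150*(80 - 270) + (1 + 211)²) = 1/(2*150*(-190) + 212²) = 1/(-57000 + 44944) = 1/(-12056) = -1/12056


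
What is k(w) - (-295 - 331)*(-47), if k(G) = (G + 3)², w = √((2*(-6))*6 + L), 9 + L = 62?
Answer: -29432 + 6*I*√19 ≈ -29432.0 + 26.153*I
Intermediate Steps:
L = 53 (L = -9 + 62 = 53)
w = I*√19 (w = √((2*(-6))*6 + 53) = √(-12*6 + 53) = √(-72 + 53) = √(-19) = I*√19 ≈ 4.3589*I)
k(G) = (3 + G)²
k(w) - (-295 - 331)*(-47) = (3 + I*√19)² - (-295 - 331)*(-47) = (3 + I*√19)² - (-626)*(-47) = (3 + I*√19)² - 1*29422 = (3 + I*√19)² - 29422 = -29422 + (3 + I*√19)²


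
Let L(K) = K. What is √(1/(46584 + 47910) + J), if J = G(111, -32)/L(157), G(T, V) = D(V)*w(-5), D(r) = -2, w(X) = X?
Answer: √14021041359126/14835558 ≈ 0.25240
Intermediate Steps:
G(T, V) = 10 (G(T, V) = -2*(-5) = 10)
J = 10/157 ≈ 0.063694
√(1/(46584 + 47910) + J) = √(1/(46584 + 47910) + 10/157) = √(1/94494 + 10/157) = √(945097/14835558) = √14021041359126/14835558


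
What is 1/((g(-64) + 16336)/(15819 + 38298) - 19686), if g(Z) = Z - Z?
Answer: -54117/1065330926 ≈ -5.0798e-5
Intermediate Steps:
g(Z) = 0
1/((g(-64) + 16336)/(15819 + 38298) - 19686) = 1/((0 + 16336)/(15819 + 38298) - 19686) = 1/(16336/54117 - 19686) = 1/(-1065330926/54117) = -54117/1065330926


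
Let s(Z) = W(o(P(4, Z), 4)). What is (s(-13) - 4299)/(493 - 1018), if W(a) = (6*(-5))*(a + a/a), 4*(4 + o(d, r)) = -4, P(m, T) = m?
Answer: 199/25 ≈ 7.9600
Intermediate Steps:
o(d, r) = -5 (o(d, r) = -4 + (¼)*(-4) = -4 - 1 = -5)
W(a) = -30 - 30*a (W(a) = -30*(a + 1) = -30*(1 + a) = -30 - 30*a)
s(Z) = 120 (s(Z) = -30 - 30*(-5) = -30 + 150 = 120)
(s(-13) - 4299)/(493 - 1018) = (120 - 4299)/(493 - 1018) = -4179/(-525) = -4179*(-1/525) = 199/25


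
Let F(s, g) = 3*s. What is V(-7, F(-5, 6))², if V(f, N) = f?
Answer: 49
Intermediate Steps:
V(-7, F(-5, 6))² = (-7)² = 49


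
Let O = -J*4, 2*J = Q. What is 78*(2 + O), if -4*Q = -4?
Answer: 0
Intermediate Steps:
Q = 1 (Q = -1/4*(-4) = 1)
J = 1/2 (J = (1/2)*1 = 1/2 ≈ 0.50000)
O = -2 (O = -1*1/2*4 = -1/2*4 = -2)
78*(2 + O) = 78*(2 - 2) = 78*0 = 0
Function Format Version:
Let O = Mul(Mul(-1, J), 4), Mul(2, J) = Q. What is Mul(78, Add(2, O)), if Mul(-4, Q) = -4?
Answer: 0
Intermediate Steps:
Q = 1 (Q = Mul(Rational(-1, 4), -4) = 1)
J = Rational(1, 2) (J = Mul(Rational(1, 2), 1) = Rational(1, 2) ≈ 0.50000)
O = -2 (O = Mul(Mul(-1, Rational(1, 2)), 4) = Mul(Rational(-1, 2), 4) = -2)
Mul(78, Add(2, O)) = Mul(78, Add(2, -2)) = Mul(78, 0) = 0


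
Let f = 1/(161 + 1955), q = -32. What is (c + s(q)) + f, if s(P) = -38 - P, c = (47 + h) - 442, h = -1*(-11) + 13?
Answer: -797731/2116 ≈ -377.00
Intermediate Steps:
h = 24 (h = 11 + 13 = 24)
c = -371 (c = (47 + 24) - 442 = 71 - 442 = -371)
f = 1/2116 ≈ 0.00047259
(c + s(q)) + f = (-371 + (-38 - 1*(-32))) + 1/2116 = (-371 + (-38 + 32)) + 1/2116 = (-371 - 6) + 1/2116 = -377 + 1/2116 = -797731/2116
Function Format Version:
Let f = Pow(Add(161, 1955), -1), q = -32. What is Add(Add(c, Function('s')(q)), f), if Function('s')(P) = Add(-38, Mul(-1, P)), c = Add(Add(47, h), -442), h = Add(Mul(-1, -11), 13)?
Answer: Rational(-797731, 2116) ≈ -377.00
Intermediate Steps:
h = 24 (h = Add(11, 13) = 24)
c = -371 (c = Add(Add(47, 24), -442) = Add(71, -442) = -371)
f = Rational(1, 2116) (f = Pow(2116, -1) = Rational(1, 2116) ≈ 0.00047259)
Add(Add(c, Function('s')(q)), f) = Add(Add(-371, Add(-38, Mul(-1, -32))), Rational(1, 2116)) = Add(Add(-371, Add(-38, 32)), Rational(1, 2116)) = Add(Add(-371, -6), Rational(1, 2116)) = Add(-377, Rational(1, 2116)) = Rational(-797731, 2116)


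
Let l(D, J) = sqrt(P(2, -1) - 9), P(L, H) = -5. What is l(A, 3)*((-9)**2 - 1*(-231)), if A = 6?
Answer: 312*I*sqrt(14) ≈ 1167.4*I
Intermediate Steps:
l(D, J) = I*sqrt(14) (l(D, J) = sqrt(-5 - 9) = sqrt(-14) = I*sqrt(14))
l(A, 3)*((-9)**2 - 1*(-231)) = (I*sqrt(14))*((-9)**2 - 1*(-231)) = (I*sqrt(14))*(81 + 231) = (I*sqrt(14))*312 = 312*I*sqrt(14)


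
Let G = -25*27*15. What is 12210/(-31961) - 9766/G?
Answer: 188504876/323605125 ≈ 0.58251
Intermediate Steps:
G = -10125 (G = -675*15 = -10125)
12210/(-31961) - 9766/G = 12210/(-31961) - 9766/(-10125) = 12210*(-1/31961) - 9766*(-1/10125) = -12210/31961 + 9766/10125 = 188504876/323605125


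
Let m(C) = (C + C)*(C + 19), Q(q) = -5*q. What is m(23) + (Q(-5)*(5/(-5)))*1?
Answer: 1907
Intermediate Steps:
m(C) = 2*C*(19 + C) (m(C) = (2*C)*(19 + C) = 2*C*(19 + C))
m(23) + (Q(-5)*(5/(-5)))*1 = 2*23*(19 + 23) + ((-5*(-5))*(5/(-5)))*1 = 2*23*42 + (25*(5*(-⅕)))*1 = 1932 + (25*(-1))*1 = 1932 - 25*1 = 1932 - 25 = 1907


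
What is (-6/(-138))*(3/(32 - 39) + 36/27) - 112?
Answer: -54077/483 ≈ -111.96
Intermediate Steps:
(-6/(-138))*(3/(32 - 39) + 36/27) - 112 = (-6*(-1/138))*(3/(-7) + 36*(1/27)) - 112 = (3*(-1/7) + 4/3)/23 - 112 = (-3/7 + 4/3)/23 - 112 = (1/23)*(19/21) - 112 = 19/483 - 112 = -54077/483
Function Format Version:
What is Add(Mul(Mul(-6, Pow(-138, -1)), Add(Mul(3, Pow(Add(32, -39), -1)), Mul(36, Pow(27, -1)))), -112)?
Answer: Rational(-54077, 483) ≈ -111.96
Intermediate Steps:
Add(Mul(Mul(-6, Pow(-138, -1)), Add(Mul(3, Pow(Add(32, -39), -1)), Mul(36, Pow(27, -1)))), -112) = Add(Mul(Mul(-6, Rational(-1, 138)), Add(Mul(3, Pow(-7, -1)), Mul(36, Rational(1, 27)))), -112) = Add(Mul(Rational(1, 23), Add(Mul(3, Rational(-1, 7)), Rational(4, 3))), -112) = Add(Mul(Rational(1, 23), Add(Rational(-3, 7), Rational(4, 3))), -112) = Add(Mul(Rational(1, 23), Rational(19, 21)), -112) = Add(Rational(19, 483), -112) = Rational(-54077, 483)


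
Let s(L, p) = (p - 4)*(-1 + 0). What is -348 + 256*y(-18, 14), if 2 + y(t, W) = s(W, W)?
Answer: -3420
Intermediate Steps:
s(L, p) = 4 - p (s(L, p) = (-4 + p)*(-1) = 4 - p)
y(t, W) = 2 - W (y(t, W) = -2 + (4 - W) = 2 - W)
-348 + 256*y(-18, 14) = -348 + 256*(2 - 1*14) = -348 + 256*(2 - 14) = -348 + 256*(-12) = -348 - 3072 = -3420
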